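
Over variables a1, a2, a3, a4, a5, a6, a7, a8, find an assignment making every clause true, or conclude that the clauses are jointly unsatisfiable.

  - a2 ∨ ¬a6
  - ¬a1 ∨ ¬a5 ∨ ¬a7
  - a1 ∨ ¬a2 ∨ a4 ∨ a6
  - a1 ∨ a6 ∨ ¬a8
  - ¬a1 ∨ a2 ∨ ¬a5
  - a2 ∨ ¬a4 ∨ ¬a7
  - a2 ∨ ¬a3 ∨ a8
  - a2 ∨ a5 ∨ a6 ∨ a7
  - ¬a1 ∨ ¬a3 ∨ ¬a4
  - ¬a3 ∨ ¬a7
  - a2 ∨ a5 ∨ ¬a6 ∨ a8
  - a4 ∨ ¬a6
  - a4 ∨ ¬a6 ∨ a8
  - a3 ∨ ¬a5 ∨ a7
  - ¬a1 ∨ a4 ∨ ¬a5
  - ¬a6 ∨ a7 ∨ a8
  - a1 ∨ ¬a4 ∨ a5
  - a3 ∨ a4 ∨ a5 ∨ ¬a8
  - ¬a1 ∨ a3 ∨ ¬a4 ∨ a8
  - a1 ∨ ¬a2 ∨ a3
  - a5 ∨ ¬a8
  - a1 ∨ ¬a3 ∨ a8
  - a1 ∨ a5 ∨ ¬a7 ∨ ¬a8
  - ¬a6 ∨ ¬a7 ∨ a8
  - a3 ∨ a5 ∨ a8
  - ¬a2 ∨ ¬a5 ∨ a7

Set a1 = True.
Set a2 = True.
Set a3 = True.
  then (¬a1 ∨ ¬a3 ∨ ¬a4) forces a4 = False.
  then (¬a3 ∨ ¬a7) forces a7 = False.
  then (a4 ∨ ¬a6) forces a6 = False.
  then (¬a1 ∨ a4 ∨ ¬a5) forces a5 = False.
  then (a5 ∨ ¬a8) forces a8 = False.
All clauses satisfied.

a1: True, a2: True, a3: True, a4: False, a5: False, a6: False, a7: False, a8: False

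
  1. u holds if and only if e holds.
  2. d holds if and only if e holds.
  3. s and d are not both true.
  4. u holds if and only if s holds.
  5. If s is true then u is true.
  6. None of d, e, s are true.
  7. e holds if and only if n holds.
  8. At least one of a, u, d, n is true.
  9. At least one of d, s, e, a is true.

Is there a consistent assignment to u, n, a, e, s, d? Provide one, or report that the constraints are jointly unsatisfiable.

u = False, n = False, a = True, e = False, s = False, d = False

  (1) u=F, e=F — same ✓
  (2) d=F, e=F — same ✓
  (3) s=F, d=F — not both ✓
  (4) u=F, s=F — same ✓
  (5) s=F ⇒ u: vacuous ✓
  (6) {d, e, s}: 0 true — none ✓
  (7) e=F, n=F — same ✓
  (8) {a, u, d, n}: 1 true — at least one ✓
  (9) {d, s, e, a}: 1 true — at least one ✓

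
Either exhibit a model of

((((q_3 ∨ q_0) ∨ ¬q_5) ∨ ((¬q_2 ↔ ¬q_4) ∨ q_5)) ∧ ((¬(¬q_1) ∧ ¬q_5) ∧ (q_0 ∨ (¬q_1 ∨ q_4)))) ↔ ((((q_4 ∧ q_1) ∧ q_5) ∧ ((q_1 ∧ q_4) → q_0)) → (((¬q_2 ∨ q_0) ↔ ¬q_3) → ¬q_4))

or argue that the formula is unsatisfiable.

q_0=T, q_1=T, q_2=T, q_3=F, q_4=T, q_5=F

  ((((q_3 ∨ q_0) ∨ ¬q_5) ∨ ((¬q_2 ↔ ¬q_4) ∨ q_5)) ∧ ((¬(¬q_1) ∧ ¬q_5) ∧ (q_0 ∨ (¬q_1 ∨ q_4)))) ↔ ((((q_4 ∧ q_1) ∧ q_5) ∧ ((q_1 ∧ q_4) → q_0)) → (((¬q_2 ∨ q_0) ↔ ¬q_3) → ¬q_4)) = True
    (((q_3 ∨ q_0) ∨ ¬q_5) ∨ ((¬q_2 ↔ ¬q_4) ∨ q_5)) ∧ ((¬(¬q_1) ∧ ¬q_5) ∧ (q_0 ∨ (¬q_1 ∨ q_4))) = True
      ((q_3 ∨ q_0) ∨ ¬q_5) ∨ ((¬q_2 ↔ ¬q_4) ∨ q_5) = True
        (q_3 ∨ q_0) ∨ ¬q_5 = True
          q_3 ∨ q_0 = True
          ¬q_5 = True
        (¬q_2 ↔ ¬q_4) ∨ q_5 = True
          ¬q_2 ↔ ¬q_4 = True
            ¬q_2 = False
            ¬q_4 = False
      (¬(¬q_1) ∧ ¬q_5) ∧ (q_0 ∨ (¬q_1 ∨ q_4)) = True
        ¬(¬q_1) ∧ ¬q_5 = True
          ¬(¬q_1) = True
            ¬q_1 = False
          ¬q_5 = True
        q_0 ∨ (¬q_1 ∨ q_4) = True
          ¬q_1 ∨ q_4 = True
            ¬q_1 = False
    (((q_4 ∧ q_1) ∧ q_5) ∧ ((q_1 ∧ q_4) → q_0)) → (((¬q_2 ∨ q_0) ↔ ¬q_3) → ¬q_4) = True
      ((q_4 ∧ q_1) ∧ q_5) ∧ ((q_1 ∧ q_4) → q_0) = False
        (q_4 ∧ q_1) ∧ q_5 = False
          q_4 ∧ q_1 = True
        (q_1 ∧ q_4) → q_0 = True
          q_1 ∧ q_4 = True
      ((¬q_2 ∨ q_0) ↔ ¬q_3) → ¬q_4 = False
        (¬q_2 ∨ q_0) ↔ ¬q_3 = True
          ¬q_2 ∨ q_0 = True
            ¬q_2 = False
          ¬q_3 = True
        ¬q_4 = False
The formula evaluates to True.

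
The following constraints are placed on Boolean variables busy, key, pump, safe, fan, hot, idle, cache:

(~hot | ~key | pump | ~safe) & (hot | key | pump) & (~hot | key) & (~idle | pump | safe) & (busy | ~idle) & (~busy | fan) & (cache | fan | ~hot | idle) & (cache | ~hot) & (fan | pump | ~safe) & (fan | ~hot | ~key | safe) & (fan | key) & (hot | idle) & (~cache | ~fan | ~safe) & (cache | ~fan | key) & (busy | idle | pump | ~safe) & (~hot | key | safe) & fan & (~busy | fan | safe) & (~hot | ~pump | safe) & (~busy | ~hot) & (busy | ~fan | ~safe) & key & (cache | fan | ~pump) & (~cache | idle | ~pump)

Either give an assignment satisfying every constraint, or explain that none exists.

Unit clause (fan) forces fan = True.
Unit clause (key) forces key = True.
Set busy = True.
  then (~busy | ~hot) forces hot = False.
  then (hot | idle) forces idle = True.
Set pump = False.
  then (~idle | pump | safe) forces safe = True.
  then (~cache | ~fan | ~safe) forces cache = False.
All clauses satisfied.

busy = True; key = True; pump = False; safe = True; fan = True; hot = False; idle = True; cache = False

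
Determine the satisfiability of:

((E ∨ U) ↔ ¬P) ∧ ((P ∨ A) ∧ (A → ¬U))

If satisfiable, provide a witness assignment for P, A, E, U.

P = True; A = False; E = False; U = False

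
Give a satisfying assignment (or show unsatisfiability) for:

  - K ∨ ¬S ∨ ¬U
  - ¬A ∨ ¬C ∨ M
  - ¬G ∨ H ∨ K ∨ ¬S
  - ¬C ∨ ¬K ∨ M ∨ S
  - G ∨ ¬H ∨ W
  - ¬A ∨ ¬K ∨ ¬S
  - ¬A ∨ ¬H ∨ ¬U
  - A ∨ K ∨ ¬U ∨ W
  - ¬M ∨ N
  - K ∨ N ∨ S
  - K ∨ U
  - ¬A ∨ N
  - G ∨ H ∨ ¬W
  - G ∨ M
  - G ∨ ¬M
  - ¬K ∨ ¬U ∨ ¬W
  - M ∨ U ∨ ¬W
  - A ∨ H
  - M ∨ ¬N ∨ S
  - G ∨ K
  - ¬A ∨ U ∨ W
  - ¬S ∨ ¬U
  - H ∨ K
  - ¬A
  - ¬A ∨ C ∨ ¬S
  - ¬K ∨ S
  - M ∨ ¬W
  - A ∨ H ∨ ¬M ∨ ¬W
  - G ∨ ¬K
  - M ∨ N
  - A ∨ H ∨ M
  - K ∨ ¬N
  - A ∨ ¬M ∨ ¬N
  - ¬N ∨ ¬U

C=T, K=T, N=T, G=T, M=F, U=F, A=F, W=F, H=T, S=T

Unit clause (¬A) forces A = False.
In (A ∨ H) only H is left, so H = True.
Set C = True.
Try K = False:
  (K ∨ U) forces U = True.
  (K ∨ ¬S ∨ ¬U) forces S = False.
  (A ∨ K ∨ ¬U ∨ W) forces W = True.
  (K ∨ N ∨ S) forces N = True.
  clause (K ∨ ¬N) is falsified — backtrack.
So K = True.
  then (¬K ∨ S) forces S = True.
  then (G ∨ ¬K) forces G = True.
  then (¬S ∨ ¬U) forces U = False.
Try N = False:
  (¬M ∨ N) forces M = False.
  clause (M ∨ N) is falsified — backtrack.
So N = True.
  then (A ∨ ¬M ∨ ¬N) forces M = False.
  then (M ∨ U ∨ ¬W) forces W = False.
All clauses satisfied.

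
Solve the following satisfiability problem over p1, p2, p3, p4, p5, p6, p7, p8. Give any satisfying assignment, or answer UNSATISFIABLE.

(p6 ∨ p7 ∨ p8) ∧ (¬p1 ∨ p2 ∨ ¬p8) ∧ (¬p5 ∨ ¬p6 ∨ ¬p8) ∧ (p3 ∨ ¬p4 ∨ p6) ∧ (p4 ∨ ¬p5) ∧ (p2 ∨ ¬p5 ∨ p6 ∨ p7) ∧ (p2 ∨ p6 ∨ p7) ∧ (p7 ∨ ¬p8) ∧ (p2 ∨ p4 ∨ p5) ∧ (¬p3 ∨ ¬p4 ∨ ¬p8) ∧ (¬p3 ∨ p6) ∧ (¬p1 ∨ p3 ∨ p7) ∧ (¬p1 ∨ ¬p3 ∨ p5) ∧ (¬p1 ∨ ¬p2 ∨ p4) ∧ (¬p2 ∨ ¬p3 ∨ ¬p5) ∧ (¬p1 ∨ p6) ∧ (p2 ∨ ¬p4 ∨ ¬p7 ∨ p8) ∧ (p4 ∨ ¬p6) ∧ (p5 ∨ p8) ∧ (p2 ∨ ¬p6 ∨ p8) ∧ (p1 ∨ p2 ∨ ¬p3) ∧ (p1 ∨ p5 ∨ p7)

p1=T; p2=T; p3=F; p4=T; p5=T; p6=T; p7=T; p8=F

Set p1 = True.
  then (¬p1 ∨ p6) forces p6 = True.
  then (p4 ∨ ¬p6) forces p4 = True.
Try p2 = False:
  (¬p1 ∨ p2 ∨ ¬p8) forces p8 = False.
  clause (p2 ∨ ¬p6 ∨ p8) is falsified — backtrack.
So p2 = True.
Try p3 = True:
  (¬p3 ∨ ¬p4 ∨ ¬p8) forces p8 = False.
  (¬p1 ∨ ¬p3 ∨ p5) forces p5 = True.
  clause (¬p2 ∨ ¬p3 ∨ ¬p5) is falsified — backtrack.
So p3 = False.
  then (¬p1 ∨ p3 ∨ p7) forces p7 = True.
Set p5 = True.
  then (¬p5 ∨ ¬p6 ∨ ¬p8) forces p8 = False.
All clauses satisfied.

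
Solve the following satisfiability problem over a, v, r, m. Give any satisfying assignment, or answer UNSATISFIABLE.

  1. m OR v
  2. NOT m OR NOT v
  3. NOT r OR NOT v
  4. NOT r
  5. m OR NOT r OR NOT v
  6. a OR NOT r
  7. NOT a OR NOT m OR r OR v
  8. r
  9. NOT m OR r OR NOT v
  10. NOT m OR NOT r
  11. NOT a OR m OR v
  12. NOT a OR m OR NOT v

Case r = True:
  Clause (NOT r) is falsified — contradiction.
Case r = False:
  Clause (r) is falsified — contradiction.
Both cases fail, so the formula is unsatisfiable.

The formula is unsatisfiable.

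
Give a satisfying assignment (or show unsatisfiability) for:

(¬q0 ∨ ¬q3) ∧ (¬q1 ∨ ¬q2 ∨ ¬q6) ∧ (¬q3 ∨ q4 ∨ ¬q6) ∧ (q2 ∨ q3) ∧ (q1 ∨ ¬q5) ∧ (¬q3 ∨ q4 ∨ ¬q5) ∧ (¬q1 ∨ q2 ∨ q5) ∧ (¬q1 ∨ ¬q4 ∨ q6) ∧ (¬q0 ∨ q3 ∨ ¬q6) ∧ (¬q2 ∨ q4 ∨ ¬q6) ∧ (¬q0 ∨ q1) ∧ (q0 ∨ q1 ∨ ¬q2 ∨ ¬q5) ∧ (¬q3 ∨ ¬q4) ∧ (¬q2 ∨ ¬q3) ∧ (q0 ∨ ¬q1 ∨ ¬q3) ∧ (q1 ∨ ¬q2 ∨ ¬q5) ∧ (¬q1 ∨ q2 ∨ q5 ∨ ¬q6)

Set q0 = True.
  then (¬q0 ∨ ¬q3) forces q3 = False.
  then (q2 ∨ q3) forces q2 = True.
  then (¬q0 ∨ q3 ∨ ¬q6) forces q6 = False.
  then (¬q0 ∨ q1) forces q1 = True.
  then (¬q1 ∨ ¬q4 ∨ q6) forces q4 = False.
Set q5 = True.
All clauses satisfied.

q0=T, q1=T, q2=T, q3=F, q4=F, q5=T, q6=F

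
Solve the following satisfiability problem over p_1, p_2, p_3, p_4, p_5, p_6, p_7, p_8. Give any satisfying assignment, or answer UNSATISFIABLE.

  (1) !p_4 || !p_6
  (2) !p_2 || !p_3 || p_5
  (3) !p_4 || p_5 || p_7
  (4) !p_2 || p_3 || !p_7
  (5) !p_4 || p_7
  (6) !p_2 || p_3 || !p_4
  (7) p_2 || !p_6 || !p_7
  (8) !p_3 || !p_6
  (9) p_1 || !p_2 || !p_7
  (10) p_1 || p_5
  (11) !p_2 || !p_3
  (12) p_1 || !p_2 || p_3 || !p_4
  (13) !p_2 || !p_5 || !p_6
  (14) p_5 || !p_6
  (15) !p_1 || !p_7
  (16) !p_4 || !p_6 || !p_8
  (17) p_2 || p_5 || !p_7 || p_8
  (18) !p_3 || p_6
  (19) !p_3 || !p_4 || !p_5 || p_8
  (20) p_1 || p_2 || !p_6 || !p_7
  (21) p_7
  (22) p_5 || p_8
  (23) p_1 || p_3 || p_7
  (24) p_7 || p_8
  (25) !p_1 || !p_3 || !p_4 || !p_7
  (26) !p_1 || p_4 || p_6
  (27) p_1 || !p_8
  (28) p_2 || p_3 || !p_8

Unit clause (p_7) forces p_7 = True.
In (!p_1 || !p_7) only !p_1 is left, so p_1 = False.
In (p_1 || !p_8) only !p_8 is left, so p_8 = False.
In (p_1 || !p_2 || !p_7) only !p_2 is left, so p_2 = False.
In (p_1 || p_5) only p_5 is left, so p_5 = True.
In (p_1 || p_2 || !p_6 || !p_7) only !p_6 is left, so p_6 = False.
In (!p_3 || p_6) only !p_3 is left, so p_3 = False.
Set p_4 = False.
All clauses satisfied.

p_1: False; p_2: False; p_3: False; p_4: False; p_5: True; p_6: False; p_7: True; p_8: False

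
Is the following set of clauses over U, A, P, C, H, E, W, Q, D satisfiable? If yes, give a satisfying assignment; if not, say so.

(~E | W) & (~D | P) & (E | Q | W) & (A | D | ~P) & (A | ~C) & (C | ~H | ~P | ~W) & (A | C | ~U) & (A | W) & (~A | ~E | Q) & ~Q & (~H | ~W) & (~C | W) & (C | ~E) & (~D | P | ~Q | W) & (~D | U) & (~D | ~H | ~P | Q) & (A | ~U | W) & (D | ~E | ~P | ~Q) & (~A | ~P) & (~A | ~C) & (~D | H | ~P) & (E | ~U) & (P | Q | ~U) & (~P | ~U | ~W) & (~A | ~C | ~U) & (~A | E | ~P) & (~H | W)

U: False, A: True, P: False, C: False, H: False, E: False, W: True, Q: False, D: False

Unit clause (~Q) forces Q = False.
Try U = True:
  (E | ~U) forces E = True.
  (~E | W) forces W = True.
  (~A | ~E | Q) forces A = False.
  (A | ~C) forces C = False.
  clause (A | C | ~U) is falsified — backtrack.
So U = False.
  then (~D | U) forces D = False.
Set A = True.
  then (~A | ~E | Q) forces E = False.
  then (~A | ~P) forces P = False.
  then (~A | ~C) forces C = False.
  then (E | Q | W) forces W = True.
  then (~H | ~W) forces H = False.
All clauses satisfied.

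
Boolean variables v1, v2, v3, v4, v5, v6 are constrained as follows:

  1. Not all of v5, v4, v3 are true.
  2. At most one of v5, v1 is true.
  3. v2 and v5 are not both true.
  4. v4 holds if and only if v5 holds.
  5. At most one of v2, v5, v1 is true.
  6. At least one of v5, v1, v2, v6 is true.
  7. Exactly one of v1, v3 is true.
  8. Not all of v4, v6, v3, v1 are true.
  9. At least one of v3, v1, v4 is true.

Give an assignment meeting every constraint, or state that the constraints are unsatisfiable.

v1 = False, v2 = True, v3 = True, v4 = False, v5 = False, v6 = True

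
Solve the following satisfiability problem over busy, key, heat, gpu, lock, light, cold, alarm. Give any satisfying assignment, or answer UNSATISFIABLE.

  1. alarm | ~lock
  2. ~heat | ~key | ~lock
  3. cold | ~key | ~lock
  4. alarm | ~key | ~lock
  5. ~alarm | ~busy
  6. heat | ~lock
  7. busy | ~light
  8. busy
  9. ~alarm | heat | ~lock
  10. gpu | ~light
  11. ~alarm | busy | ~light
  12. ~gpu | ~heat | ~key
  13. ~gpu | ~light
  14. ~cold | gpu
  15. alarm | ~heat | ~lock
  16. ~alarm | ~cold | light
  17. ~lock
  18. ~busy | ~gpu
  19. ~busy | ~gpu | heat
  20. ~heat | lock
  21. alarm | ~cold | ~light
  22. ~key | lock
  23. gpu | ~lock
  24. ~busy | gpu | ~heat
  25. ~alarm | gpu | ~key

Unit clause (busy) forces busy = True.
Unit clause (~lock) forces lock = False.
In (~busy | ~gpu) only ~gpu is left, so gpu = False.
In (~heat | lock) only ~heat is left, so heat = False.
In (~key | lock) only ~key is left, so key = False.
In (~alarm | ~busy) only ~alarm is left, so alarm = False.
In (gpu | ~light) only ~light is left, so light = False.
In (~cold | gpu) only ~cold is left, so cold = False.
All clauses satisfied.

busy = True, key = False, heat = False, gpu = False, lock = False, light = False, cold = False, alarm = False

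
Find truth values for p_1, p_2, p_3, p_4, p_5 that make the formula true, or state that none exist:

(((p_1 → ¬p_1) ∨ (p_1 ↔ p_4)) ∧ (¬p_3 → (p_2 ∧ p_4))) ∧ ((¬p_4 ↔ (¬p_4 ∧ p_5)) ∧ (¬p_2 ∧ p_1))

p_1 = True, p_2 = False, p_3 = True, p_4 = True, p_5 = True

  ((p_1 → ¬p_1) ∨ (p_1 ↔ p_4)) ∧ (¬p_3 → (p_2 ∧ p_4)) = True
    (p_1 → ¬p_1) ∨ (p_1 ↔ p_4) = True
      p_1 → ¬p_1 = False
        ¬p_1 = False
      p_1 ↔ p_4 = True
    ¬p_3 → (p_2 ∧ p_4) = True
      ¬p_3 = False
      p_2 ∧ p_4 = False
  (¬p_4 ↔ (¬p_4 ∧ p_5)) ∧ (¬p_2 ∧ p_1) = True
    ¬p_4 ↔ (¬p_4 ∧ p_5) = True
      ¬p_4 = False
      ¬p_4 ∧ p_5 = False
        ¬p_4 = False
    ¬p_2 ∧ p_1 = True
      ¬p_2 = True
Both conjuncts True, so the formula holds.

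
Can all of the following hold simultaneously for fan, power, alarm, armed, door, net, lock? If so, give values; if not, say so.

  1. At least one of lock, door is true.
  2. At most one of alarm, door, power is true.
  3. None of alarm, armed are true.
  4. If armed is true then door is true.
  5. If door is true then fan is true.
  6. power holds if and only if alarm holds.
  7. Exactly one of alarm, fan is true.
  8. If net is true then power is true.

fan=T; power=F; alarm=F; armed=F; door=T; net=F; lock=F

  (1) {lock, door}: 1 true — at least one ✓
  (2) {alarm, door, power}: 1 true — at most one ✓
  (3) {alarm, armed}: 0 true — none ✓
  (4) armed=F ⇒ door: vacuous ✓
  (5) door=T ⇒ fan: T ✓
  (6) power=F, alarm=F — same ✓
  (7) {alarm, fan}: 1 true — exactly one ✓
  (8) net=F ⇒ power: vacuous ✓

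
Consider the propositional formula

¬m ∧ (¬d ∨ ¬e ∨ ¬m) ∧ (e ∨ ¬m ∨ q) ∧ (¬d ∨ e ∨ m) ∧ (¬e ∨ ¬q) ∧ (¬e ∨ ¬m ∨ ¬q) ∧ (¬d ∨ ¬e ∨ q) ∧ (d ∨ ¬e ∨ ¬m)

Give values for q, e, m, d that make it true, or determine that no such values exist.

q = True, e = False, m = False, d = False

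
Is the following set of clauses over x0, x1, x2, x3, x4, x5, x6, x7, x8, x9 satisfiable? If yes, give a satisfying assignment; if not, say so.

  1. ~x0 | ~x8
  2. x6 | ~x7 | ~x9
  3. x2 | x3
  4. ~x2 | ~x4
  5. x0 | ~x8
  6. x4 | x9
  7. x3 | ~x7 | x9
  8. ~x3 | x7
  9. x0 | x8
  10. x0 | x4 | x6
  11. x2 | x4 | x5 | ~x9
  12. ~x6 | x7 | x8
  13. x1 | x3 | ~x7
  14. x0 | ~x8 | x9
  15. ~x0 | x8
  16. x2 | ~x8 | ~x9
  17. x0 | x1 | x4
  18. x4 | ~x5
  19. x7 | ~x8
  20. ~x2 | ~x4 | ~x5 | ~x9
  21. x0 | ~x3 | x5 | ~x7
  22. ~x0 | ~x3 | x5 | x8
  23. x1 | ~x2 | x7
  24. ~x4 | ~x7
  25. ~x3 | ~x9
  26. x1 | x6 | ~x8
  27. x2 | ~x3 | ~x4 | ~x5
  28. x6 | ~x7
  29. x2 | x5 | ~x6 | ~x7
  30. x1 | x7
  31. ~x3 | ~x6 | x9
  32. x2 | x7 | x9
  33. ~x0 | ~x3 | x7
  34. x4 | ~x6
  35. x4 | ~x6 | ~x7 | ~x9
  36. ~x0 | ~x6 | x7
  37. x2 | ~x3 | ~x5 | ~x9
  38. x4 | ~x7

No satisfying assignment exists.

Case x0 = True:
  (~x0 | ~x8) forces x8 = False.
  Clause (~x0 | x8) is falsified — contradiction.
Case x0 = False:
  (x0 | ~x8) forces x8 = False.
  Clause (x0 | x8) is falsified — contradiction.
Both cases fail, so the formula is unsatisfiable.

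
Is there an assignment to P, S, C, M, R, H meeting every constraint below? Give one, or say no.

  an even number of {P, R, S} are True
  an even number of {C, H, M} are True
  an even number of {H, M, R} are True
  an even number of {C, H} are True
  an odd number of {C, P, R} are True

P = True, S = True, C = False, M = False, R = False, H = False

{P, R, S}: 2 true → even ✓
{C, H, M}: 0 true → even ✓
{H, M, R}: 0 true → even ✓
{C, H}: 0 true → even ✓
{C, P, R}: 1 true → odd ✓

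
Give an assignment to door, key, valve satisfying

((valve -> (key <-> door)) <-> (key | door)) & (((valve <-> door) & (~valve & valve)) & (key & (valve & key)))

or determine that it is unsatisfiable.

UNSATISFIABLE

Case valve = True: the conjunct ~valve is False.
Case valve = False: the conjunct valve is False.
Both cases fail — unsatisfiable.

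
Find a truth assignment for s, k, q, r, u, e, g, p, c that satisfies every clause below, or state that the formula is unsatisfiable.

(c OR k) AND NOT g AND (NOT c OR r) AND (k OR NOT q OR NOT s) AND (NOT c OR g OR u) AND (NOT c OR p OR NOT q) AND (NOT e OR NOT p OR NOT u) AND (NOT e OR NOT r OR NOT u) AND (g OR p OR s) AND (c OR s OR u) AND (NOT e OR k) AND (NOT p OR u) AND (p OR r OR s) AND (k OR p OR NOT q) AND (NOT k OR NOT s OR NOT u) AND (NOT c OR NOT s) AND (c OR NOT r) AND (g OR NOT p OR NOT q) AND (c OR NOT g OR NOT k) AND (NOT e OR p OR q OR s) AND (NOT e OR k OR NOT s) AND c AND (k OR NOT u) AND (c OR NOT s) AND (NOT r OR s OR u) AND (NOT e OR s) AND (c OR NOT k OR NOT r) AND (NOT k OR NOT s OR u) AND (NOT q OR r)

Unit clause (NOT g) forces g = False.
Unit clause (c) forces c = True.
In (NOT c OR r) only r is left, so r = True.
In (NOT c OR g OR u) only u is left, so u = True.
In (NOT e OR NOT r OR NOT u) only NOT e is left, so e = False.
In (NOT c OR NOT s) only NOT s is left, so s = False.
In (k OR NOT u) only k is left, so k = True.
In (g OR p OR s) only p is left, so p = True.
In (g OR NOT p OR NOT q) only NOT q is left, so q = False.
All clauses satisfied.

s: False, k: True, q: False, r: True, u: True, e: False, g: False, p: True, c: True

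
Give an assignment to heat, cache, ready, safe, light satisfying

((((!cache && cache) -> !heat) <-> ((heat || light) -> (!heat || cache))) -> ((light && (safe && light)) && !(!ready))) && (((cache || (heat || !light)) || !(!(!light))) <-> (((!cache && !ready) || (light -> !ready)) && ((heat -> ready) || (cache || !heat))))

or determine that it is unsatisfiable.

heat = True; cache = False; ready = True; safe = True; light = False

  (((!cache && cache) -> !heat) <-> ((heat || light) -> (!heat || cache))) -> ((light && (safe && light)) && !(!ready)) = True
    ((!cache && cache) -> !heat) <-> ((heat || light) -> (!heat || cache)) = False
      (!cache && cache) -> !heat = True
        !cache && cache = False
          !cache = True
        !heat = False
      (heat || light) -> (!heat || cache) = False
        heat || light = True
        !heat || cache = False
          !heat = False
    (light && (safe && light)) && !(!ready) = False
      light && (safe && light) = False
        safe && light = False
      !(!ready) = True
        !ready = False
  ((cache || (heat || !light)) || !(!(!light))) <-> (((!cache && !ready) || (light -> !ready)) && ((heat -> ready) || (cache || !heat))) = True
    (cache || (heat || !light)) || !(!(!light)) = True
      cache || (heat || !light) = True
        heat || !light = True
          !light = True
      !(!(!light)) = True
        !(!light) = False
          !light = True
    ((!cache && !ready) || (light -> !ready)) && ((heat -> ready) || (cache || !heat)) = True
      (!cache && !ready) || (light -> !ready) = True
        !cache && !ready = False
          !cache = True
          !ready = False
        light -> !ready = True
          !ready = False
      (heat -> ready) || (cache || !heat) = True
        heat -> ready = True
        cache || !heat = False
          !heat = False
Both conjuncts True, so the formula holds.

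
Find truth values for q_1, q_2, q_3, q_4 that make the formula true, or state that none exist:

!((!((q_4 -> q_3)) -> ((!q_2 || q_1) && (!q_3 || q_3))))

q_1: False; q_2: True; q_3: False; q_4: True

  !((!((q_4 -> q_3)) -> ((!q_2 || q_1) && (!q_3 || q_3)))) = True
    !((q_4 -> q_3)) -> ((!q_2 || q_1) && (!q_3 || q_3)) = False
      !((q_4 -> q_3)) = True
        q_4 -> q_3 = False
      (!q_2 || q_1) && (!q_3 || q_3) = False
        !q_2 || q_1 = False
          !q_2 = False
        !q_3 || q_3 = True
          !q_3 = True
The formula evaluates to True.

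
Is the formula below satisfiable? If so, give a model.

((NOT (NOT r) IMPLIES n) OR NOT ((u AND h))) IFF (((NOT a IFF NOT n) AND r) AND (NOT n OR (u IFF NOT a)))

a=F, h=T, u=F, r=T, n=F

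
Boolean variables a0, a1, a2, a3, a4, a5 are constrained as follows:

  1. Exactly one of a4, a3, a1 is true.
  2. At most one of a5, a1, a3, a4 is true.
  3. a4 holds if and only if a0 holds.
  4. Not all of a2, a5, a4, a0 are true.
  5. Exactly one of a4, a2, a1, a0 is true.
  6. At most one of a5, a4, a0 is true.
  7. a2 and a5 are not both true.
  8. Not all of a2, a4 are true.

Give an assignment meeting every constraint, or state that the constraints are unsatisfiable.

a0 = False, a1 = False, a2 = True, a3 = True, a4 = False, a5 = False

  (1) {a4, a3, a1}: 1 true — exactly one ✓
  (2) {a5, a1, a3, a4}: 1 true — at most one ✓
  (3) a4=F, a0=F — same ✓
  (4) {a2, a5, a4, a0}: 1/4 true — not all ✓
  (5) {a4, a2, a1, a0}: 1 true — exactly one ✓
  (6) {a5, a4, a0}: 0 true — at most one ✓
  (7) a2=T, a5=F — not both ✓
  (8) {a2, a4}: 1/2 true — not all ✓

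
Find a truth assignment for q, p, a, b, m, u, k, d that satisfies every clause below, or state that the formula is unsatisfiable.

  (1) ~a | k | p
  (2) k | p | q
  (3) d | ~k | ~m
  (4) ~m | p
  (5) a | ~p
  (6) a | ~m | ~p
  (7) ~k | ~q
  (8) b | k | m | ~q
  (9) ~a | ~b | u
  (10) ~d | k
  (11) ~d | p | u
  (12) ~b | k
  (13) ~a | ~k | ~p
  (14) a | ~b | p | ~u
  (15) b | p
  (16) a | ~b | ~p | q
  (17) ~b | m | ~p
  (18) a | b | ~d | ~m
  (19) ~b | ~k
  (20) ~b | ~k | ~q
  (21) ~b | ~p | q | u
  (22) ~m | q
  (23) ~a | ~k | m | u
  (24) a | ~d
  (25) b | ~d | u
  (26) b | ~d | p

Set q = False.
  then (~m | q) forces m = False.
Try p = False:
  (k | p | q) forces k = True.
  (b | p) forces b = True.
  clause (~b | ~k) is falsified — backtrack.
So p = True.
  then (a | ~p) forces a = True.
  then (~a | ~k | ~p) forces k = False.
  then (~b | m | ~p) forces b = False.
  then (~d | k) forces d = False.
Set u = False.
All clauses satisfied.

q: False, p: True, a: True, b: False, m: False, u: False, k: False, d: False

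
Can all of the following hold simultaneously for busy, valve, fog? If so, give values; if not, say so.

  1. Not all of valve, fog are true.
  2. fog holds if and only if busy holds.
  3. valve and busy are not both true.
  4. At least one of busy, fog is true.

busy=T, valve=F, fog=T

  (1) {valve, fog}: 1/2 true — not all ✓
  (2) fog=T, busy=T — same ✓
  (3) valve=F, busy=T — not both ✓
  (4) {busy, fog}: 2 true — at least one ✓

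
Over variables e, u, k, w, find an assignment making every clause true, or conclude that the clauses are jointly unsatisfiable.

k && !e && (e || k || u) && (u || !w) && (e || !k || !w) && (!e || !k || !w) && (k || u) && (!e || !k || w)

e=F; u=T; k=T; w=F

Unit clause (k) forces k = True.
Unit clause (!e) forces e = False.
In (e || !k || !w) only !w is left, so w = False.
Set u = True.
All clauses satisfied.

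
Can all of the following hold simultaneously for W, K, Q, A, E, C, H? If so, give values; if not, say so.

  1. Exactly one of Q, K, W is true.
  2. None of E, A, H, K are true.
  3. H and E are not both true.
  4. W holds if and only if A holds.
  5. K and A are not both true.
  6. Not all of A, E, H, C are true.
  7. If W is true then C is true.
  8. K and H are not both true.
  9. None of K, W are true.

W: False, K: False, Q: True, A: False, E: False, C: True, H: False

  (1) {Q, K, W}: 1 true — exactly one ✓
  (2) {E, A, H, K}: 0 true — none ✓
  (3) H=F, E=F — not both ✓
  (4) W=F, A=F — same ✓
  (5) K=F, A=F — not both ✓
  (6) {A, E, H, C}: 1/4 true — not all ✓
  (7) W=F ⇒ C: vacuous ✓
  (8) K=F, H=F — not both ✓
  (9) {K, W}: 0 true — none ✓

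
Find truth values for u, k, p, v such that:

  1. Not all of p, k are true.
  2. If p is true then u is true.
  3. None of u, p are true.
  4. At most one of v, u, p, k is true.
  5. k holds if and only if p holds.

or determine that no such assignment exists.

u: False, k: False, p: False, v: False

  (1) {p, k}: 0/2 true — not all ✓
  (2) p=F ⇒ u: vacuous ✓
  (3) {u, p}: 0 true — none ✓
  (4) {v, u, p, k}: 0 true — at most one ✓
  (5) k=F, p=F — same ✓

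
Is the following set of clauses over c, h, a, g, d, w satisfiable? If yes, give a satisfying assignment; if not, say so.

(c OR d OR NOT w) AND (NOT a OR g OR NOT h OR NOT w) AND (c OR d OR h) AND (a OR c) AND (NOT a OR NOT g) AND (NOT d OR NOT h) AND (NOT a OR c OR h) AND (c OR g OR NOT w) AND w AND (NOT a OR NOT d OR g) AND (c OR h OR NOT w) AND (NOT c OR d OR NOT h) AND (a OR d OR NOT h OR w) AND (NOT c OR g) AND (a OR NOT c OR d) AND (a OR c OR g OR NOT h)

Unit clause (w) forces w = True.
Try c = False:
  (c OR d OR NOT w) forces d = True.
  (a OR c) forces a = True.
  (NOT a OR NOT g) forces g = False.
  clause (c OR g OR NOT w) is falsified — backtrack.
So c = True.
  then (NOT c OR g) forces g = True.
  then (NOT a OR NOT g) forces a = False.
  then (a OR NOT c OR d) forces d = True.
  then (NOT d OR NOT h) forces h = False.
All clauses satisfied.

c: True; h: False; a: False; g: True; d: True; w: True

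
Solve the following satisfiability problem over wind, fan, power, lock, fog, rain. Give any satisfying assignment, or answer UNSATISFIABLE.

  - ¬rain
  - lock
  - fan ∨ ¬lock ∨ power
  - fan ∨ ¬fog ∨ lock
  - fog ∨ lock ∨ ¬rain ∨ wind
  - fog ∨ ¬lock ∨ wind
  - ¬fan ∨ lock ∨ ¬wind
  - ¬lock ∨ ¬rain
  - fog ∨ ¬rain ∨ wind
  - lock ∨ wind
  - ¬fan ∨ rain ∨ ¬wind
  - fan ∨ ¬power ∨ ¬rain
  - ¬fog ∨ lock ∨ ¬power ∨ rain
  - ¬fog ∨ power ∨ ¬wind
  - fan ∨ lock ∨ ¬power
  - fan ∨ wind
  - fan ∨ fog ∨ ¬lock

wind = False, fan = True, power = False, lock = True, fog = True, rain = False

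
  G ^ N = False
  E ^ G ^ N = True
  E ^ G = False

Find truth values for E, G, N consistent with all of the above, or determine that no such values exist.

E = True; G = True; N = True

G ^ N = T ^ T = False ✓
E ^ G ^ N = T ^ T ^ T = True ✓
E ^ G = T ^ T = False ✓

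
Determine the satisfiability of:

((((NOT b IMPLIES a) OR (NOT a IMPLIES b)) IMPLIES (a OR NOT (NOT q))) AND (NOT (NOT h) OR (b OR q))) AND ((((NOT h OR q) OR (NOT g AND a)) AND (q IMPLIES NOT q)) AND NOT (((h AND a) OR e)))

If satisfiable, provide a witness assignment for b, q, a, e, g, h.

b=T, q=F, a=T, e=F, g=T, h=F

  (((NOT b IMPLIES a) OR (NOT a IMPLIES b)) IMPLIES (a OR NOT (NOT q))) AND (NOT (NOT h) OR (b OR q)) = True
    ((NOT b IMPLIES a) OR (NOT a IMPLIES b)) IMPLIES (a OR NOT (NOT q)) = True
      (NOT b IMPLIES a) OR (NOT a IMPLIES b) = True
        NOT b IMPLIES a = True
          NOT b = False
        NOT a IMPLIES b = True
          NOT a = False
      a OR NOT (NOT q) = True
        NOT (NOT q) = False
          NOT q = True
    NOT (NOT h) OR (b OR q) = True
      NOT (NOT h) = False
        NOT h = True
      b OR q = True
  (((NOT h OR q) OR (NOT g AND a)) AND (q IMPLIES NOT q)) AND NOT (((h AND a) OR e)) = True
    ((NOT h OR q) OR (NOT g AND a)) AND (q IMPLIES NOT q) = True
      (NOT h OR q) OR (NOT g AND a) = True
        NOT h OR q = True
          NOT h = True
        NOT g AND a = False
          NOT g = False
      q IMPLIES NOT q = True
        NOT q = True
    NOT (((h AND a) OR e)) = True
      (h AND a) OR e = False
        h AND a = False
Both conjuncts True, so the formula holds.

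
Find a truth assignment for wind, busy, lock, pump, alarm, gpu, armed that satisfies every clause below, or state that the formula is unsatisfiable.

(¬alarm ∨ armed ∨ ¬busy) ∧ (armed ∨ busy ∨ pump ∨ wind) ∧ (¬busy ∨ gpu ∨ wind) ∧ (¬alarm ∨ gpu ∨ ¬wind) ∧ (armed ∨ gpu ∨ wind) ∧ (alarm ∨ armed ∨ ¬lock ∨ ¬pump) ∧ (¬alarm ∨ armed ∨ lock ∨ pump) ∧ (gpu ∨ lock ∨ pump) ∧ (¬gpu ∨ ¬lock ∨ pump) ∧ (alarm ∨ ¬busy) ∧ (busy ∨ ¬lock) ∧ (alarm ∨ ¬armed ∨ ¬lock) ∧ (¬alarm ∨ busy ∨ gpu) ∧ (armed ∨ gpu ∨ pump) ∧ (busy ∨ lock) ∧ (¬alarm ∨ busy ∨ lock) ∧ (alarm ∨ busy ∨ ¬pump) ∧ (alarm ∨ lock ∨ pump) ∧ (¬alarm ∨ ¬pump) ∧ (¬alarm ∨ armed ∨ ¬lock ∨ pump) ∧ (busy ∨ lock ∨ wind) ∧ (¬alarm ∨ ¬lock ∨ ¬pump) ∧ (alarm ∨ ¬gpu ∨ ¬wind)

wind = False, busy = True, lock = False, pump = False, alarm = True, gpu = True, armed = True

Set wind = False.
Try busy = False:
  (busy ∨ ¬lock) forces lock = False.
  clause (busy ∨ lock) is falsified — backtrack.
So busy = True.
  then (¬busy ∨ gpu ∨ wind) forces gpu = True.
  then (alarm ∨ ¬busy) forces alarm = True.
  then (¬alarm ∨ ¬pump) forces pump = False.
  then (¬alarm ∨ armed ∨ ¬busy) forces armed = True.
  then (¬gpu ∨ ¬lock ∨ pump) forces lock = False.
All clauses satisfied.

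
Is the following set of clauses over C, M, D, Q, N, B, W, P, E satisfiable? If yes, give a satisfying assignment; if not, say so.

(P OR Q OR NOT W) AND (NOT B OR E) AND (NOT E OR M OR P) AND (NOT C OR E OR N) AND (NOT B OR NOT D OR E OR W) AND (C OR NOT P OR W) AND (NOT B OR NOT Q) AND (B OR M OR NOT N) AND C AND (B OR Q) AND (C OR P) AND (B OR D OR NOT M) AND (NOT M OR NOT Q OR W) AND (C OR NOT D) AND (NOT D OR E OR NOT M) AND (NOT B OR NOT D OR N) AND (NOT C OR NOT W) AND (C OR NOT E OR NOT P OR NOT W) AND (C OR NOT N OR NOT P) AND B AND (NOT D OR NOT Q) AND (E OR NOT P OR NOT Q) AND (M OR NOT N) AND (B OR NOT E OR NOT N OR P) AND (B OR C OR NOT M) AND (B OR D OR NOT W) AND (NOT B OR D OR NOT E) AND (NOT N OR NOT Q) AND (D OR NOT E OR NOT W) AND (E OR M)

C = True, M = True, D = True, Q = False, N = True, B = True, W = False, P = False, E = True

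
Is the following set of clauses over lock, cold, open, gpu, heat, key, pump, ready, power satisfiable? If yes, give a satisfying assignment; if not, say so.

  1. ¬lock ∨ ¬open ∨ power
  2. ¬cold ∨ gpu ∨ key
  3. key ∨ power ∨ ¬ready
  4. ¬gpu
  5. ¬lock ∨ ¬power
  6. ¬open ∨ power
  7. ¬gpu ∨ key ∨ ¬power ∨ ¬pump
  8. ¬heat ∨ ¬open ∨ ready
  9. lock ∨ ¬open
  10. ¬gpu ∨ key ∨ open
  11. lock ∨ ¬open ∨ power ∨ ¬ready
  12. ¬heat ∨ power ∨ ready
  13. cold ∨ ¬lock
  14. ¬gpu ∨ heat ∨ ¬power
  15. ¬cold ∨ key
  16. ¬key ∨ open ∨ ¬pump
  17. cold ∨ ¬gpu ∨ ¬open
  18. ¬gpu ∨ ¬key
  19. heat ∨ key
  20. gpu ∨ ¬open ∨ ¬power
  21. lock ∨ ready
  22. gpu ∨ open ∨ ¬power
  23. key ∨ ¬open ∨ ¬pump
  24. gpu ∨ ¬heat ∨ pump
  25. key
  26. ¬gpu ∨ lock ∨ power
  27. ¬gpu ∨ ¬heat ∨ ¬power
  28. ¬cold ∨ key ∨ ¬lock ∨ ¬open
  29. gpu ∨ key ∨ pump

Unit clause (¬gpu) forces gpu = False.
Unit clause (key) forces key = True.
Set lock = False.
  then (lock ∨ ¬open) forces open = False.
  then (¬key ∨ open ∨ ¬pump) forces pump = False.
  then (lock ∨ ready) forces ready = True.
  then (gpu ∨ open ∨ ¬power) forces power = False.
  then (gpu ∨ ¬heat ∨ pump) forces heat = False.
Set cold = False.
All clauses satisfied.

lock = False, cold = False, open = False, gpu = False, heat = False, key = True, pump = False, ready = True, power = False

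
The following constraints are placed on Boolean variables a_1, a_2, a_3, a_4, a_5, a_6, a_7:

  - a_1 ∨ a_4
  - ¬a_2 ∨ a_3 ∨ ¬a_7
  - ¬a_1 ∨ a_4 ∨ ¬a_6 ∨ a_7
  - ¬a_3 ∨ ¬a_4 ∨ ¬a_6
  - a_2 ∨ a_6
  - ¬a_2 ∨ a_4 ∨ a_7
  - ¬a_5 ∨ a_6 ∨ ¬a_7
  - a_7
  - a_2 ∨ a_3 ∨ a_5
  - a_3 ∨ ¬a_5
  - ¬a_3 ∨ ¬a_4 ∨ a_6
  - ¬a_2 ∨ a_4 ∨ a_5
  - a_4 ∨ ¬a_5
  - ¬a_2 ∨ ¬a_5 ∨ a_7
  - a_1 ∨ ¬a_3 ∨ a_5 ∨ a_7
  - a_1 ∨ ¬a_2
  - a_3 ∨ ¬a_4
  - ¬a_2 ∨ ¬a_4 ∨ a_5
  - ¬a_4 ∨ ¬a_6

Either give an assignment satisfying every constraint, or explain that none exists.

a_1 = True; a_2 = False; a_3 = True; a_4 = False; a_5 = False; a_6 = True; a_7 = True

Unit clause (a_7) forces a_7 = True.
Try a_1 = False:
  (a_1 ∨ a_4) forces a_4 = True.
  (a_1 ∨ ¬a_2) forces a_2 = False.
  (a_2 ∨ a_6) forces a_6 = True.
  clause (¬a_4 ∨ ¬a_6) is falsified — backtrack.
So a_1 = True.
Set a_2 = False.
  then (a_2 ∨ a_6) forces a_6 = True.
  then (¬a_4 ∨ ¬a_6) forces a_4 = False.
  then (a_4 ∨ ¬a_5) forces a_5 = False.
  then (a_2 ∨ a_3 ∨ a_5) forces a_3 = True.
All clauses satisfied.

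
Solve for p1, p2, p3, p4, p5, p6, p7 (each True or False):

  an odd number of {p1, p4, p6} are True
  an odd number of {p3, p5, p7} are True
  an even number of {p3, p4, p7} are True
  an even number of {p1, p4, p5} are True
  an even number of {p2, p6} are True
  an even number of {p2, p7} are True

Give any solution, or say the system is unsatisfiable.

p1 = True, p2 = False, p3 = False, p4 = False, p5 = True, p6 = False, p7 = False

{p1, p4, p6}: 1 true → odd ✓
{p3, p5, p7}: 1 true → odd ✓
{p3, p4, p7}: 0 true → even ✓
{p1, p4, p5}: 2 true → even ✓
{p2, p6}: 0 true → even ✓
{p2, p7}: 0 true → even ✓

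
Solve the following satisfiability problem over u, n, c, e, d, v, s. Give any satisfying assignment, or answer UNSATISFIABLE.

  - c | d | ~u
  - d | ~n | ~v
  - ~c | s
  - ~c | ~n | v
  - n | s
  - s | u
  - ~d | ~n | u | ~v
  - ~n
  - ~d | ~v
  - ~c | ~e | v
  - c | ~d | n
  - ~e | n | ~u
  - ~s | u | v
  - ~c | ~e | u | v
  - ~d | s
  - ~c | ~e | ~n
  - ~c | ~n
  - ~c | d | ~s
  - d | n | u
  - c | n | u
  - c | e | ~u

u = True; n = False; c = True; e = False; d = True; v = False; s = True

Unit clause (~n) forces n = False.
In (n | s) only s is left, so s = True.
Try u = False:
  (~s | u | v) forces v = True.
  (~d | ~v) forces d = False.
  clause (d | n | u) is falsified — backtrack.
So u = True.
  then (~e | n | ~u) forces e = False.
  then (c | e | ~u) forces c = True.
  then (~c | d | ~s) forces d = True.
  then (~d | ~v) forces v = False.
All clauses satisfied.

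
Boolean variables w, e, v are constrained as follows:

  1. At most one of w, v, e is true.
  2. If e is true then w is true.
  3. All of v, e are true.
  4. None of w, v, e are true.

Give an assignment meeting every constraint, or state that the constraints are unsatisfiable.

Case e = True:
  Constraint (4) is violated (e=T) — contradiction.
Case e = False:
  Constraint (3) is violated (e=F) — contradiction.
Both cases fail — unsatisfiable.

Unsatisfiable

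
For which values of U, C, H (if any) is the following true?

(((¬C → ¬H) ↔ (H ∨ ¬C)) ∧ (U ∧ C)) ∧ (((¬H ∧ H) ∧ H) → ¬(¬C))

U = True, C = True, H = True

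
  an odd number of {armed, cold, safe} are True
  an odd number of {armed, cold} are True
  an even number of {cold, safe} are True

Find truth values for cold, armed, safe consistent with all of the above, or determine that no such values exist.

cold: False, armed: True, safe: False

{armed, cold, safe}: 1 true → odd ✓
{armed, cold}: 1 true → odd ✓
{cold, safe}: 0 true → even ✓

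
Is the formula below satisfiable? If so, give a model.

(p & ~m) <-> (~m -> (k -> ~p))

m = False, k = False, p = True

  (p & ~m) <-> (~m -> (k -> ~p)) = True
    p & ~m = True
      ~m = True
    ~m -> (k -> ~p) = True
      ~m = True
      k -> ~p = True
        ~p = False
The formula evaluates to True.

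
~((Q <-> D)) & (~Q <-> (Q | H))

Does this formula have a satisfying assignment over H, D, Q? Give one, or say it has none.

H: True; D: True; Q: False

  ~((Q <-> D)) = True
    Q <-> D = False
  ~Q <-> (Q | H) = True
    ~Q = True
    Q | H = True
Both conjuncts True, so the formula holds.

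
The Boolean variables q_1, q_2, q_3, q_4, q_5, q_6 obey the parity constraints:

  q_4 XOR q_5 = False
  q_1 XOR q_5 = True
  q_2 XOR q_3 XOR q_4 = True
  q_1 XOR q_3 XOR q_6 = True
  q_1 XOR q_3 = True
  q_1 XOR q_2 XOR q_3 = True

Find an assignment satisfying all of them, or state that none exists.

The formula is unsatisfiable.

Adding constraints 1, 2, 3, 6 mod 2: every variable appears an even number of times on the left, so the left side is 0.
But the right sides sum to 1 (mod 2). 0 ≠ 1 — the system is inconsistent.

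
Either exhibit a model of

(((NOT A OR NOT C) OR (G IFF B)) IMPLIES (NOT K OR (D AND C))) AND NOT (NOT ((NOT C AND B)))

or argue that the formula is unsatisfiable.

K = False, G = True, A = False, D = False, C = False, B = True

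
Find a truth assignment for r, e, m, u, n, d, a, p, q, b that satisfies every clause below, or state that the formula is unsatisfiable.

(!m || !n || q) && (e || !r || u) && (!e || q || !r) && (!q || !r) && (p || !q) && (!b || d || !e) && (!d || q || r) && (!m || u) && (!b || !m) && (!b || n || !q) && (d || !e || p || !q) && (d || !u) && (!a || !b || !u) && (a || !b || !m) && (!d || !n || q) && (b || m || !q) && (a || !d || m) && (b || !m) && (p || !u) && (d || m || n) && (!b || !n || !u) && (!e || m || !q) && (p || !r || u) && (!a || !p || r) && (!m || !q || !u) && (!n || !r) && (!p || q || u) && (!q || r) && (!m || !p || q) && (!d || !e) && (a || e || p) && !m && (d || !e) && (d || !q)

Unit clause (!m) forces m = False.
Set r = True.
  then (!q || !r) forces q = False.
  then (!n || !r) forces n = False.
  then (!e || q || !r) forces e = False.
  then (d || m || n) forces d = True.
  then (e || !r || u) forces u = True.
  then (a || !d || m) forces a = True.
  then (p || !u) forces p = True.
  then (!a || !b || !u) forces b = False.
All clauses satisfied.

r = True; e = False; m = False; u = True; n = False; d = True; a = True; p = True; q = False; b = False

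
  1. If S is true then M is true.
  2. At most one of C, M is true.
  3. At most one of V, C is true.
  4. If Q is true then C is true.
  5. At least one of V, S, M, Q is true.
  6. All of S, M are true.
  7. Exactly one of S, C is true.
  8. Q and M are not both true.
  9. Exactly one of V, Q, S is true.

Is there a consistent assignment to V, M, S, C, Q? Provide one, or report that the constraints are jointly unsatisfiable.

V = False, M = True, S = True, C = False, Q = False

  (1) S=T ⇒ M: T ✓
  (2) {C, M}: 1 true — at most one ✓
  (3) {V, C}: 0 true — at most one ✓
  (4) Q=F ⇒ C: vacuous ✓
  (5) {V, S, M, Q}: 2 true — at least one ✓
  (6) {S, M}: all 2 true ✓
  (7) {S, C}: 1 true — exactly one ✓
  (8) Q=F, M=T — not both ✓
  (9) {V, Q, S}: 1 true — exactly one ✓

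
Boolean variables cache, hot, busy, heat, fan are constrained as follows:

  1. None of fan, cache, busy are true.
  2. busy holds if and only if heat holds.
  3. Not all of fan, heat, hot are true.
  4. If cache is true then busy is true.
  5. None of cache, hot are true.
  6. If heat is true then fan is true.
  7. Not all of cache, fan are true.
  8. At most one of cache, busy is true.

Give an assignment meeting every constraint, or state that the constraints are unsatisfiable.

cache: False, hot: False, busy: False, heat: False, fan: False

  (1) {fan, cache, busy}: 0 true — none ✓
  (2) busy=F, heat=F — same ✓
  (3) {fan, heat, hot}: 0/3 true — not all ✓
  (4) cache=F ⇒ busy: vacuous ✓
  (5) {cache, hot}: 0 true — none ✓
  (6) heat=F ⇒ fan: vacuous ✓
  (7) {cache, fan}: 0/2 true — not all ✓
  (8) {cache, busy}: 0 true — at most one ✓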